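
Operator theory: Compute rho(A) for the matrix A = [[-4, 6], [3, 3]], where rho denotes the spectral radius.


For a 2x2 matrix, eigenvalues satisfy lambda^2 - (trace)*lambda + det = 0
trace = -4 + 3 = -1
det = -4*3 - 6*3 = -30
discriminant = (-1)^2 - 4*(-30) = 121
spectral radius = max |eigenvalue| = 6.0000

6.0000


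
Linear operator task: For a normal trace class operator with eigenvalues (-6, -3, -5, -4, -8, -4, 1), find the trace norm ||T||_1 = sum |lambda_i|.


For a normal operator, singular values equal |eigenvalues|.
Trace norm = sum |lambda_i| = 6 + 3 + 5 + 4 + 8 + 4 + 1
= 31

31


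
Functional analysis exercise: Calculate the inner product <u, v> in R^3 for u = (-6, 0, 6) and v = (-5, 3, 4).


Computing the standard inner product <u, v> = sum u_i * v_i
= -6*-5 + 0*3 + 6*4
= 30 + 0 + 24
= 54

54


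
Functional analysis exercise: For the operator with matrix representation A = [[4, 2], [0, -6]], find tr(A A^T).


trace(A * A^T) = sum of squares of all entries
= 4^2 + 2^2 + 0^2 + (-6)^2
= 16 + 4 + 0 + 36
= 56

56


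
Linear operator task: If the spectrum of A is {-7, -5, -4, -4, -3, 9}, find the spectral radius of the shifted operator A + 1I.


Spectrum of A + 1I = {-6, -4, -3, -3, -2, 10}
Spectral radius = max |lambda| over the shifted spectrum
= max(6, 4, 3, 3, 2, 10) = 10

10


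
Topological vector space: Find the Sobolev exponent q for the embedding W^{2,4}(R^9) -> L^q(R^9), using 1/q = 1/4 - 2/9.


Using the Sobolev embedding formula: 1/q = 1/p - k/n
1/q = 1/4 - 2/9 = 1/36
q = 1/(1/36) = 36

36.0000


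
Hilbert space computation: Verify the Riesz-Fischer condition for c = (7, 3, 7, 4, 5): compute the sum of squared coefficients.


sum |c_n|^2 = 7^2 + 3^2 + 7^2 + 4^2 + 5^2
= 49 + 9 + 49 + 16 + 25
= 148

148


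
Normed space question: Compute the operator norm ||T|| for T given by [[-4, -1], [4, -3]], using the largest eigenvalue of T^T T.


A^T A = [[32, -8], [-8, 10]]
trace(A^T A) = 42, det(A^T A) = 256
discriminant = 42^2 - 4*256 = 740
Largest eigenvalue of A^T A = (trace + sqrt(disc))/2 = 34.6015
||T|| = sqrt(34.6015) = 5.8823

5.8823


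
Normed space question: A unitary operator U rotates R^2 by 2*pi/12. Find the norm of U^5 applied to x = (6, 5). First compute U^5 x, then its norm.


U is a rotation by theta = 2*pi/12
U^5 = rotation by 5*theta = 10*pi/12
cos(10*pi/12) = -0.8660, sin(10*pi/12) = 0.5000
U^5 x = (-0.8660 * 6 - 0.5000 * 5, 0.5000 * 6 + -0.8660 * 5)
= (-7.6962, -1.3301)
||U^5 x|| = sqrt((-7.6962)^2 + (-1.3301)^2) = sqrt(61.0000) = 7.8102

7.8102


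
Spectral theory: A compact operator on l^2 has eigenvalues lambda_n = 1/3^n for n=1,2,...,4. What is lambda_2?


The eigenvalue formula gives lambda_2 = 1/3^2
= 1/9
= 0.1111

0.1111


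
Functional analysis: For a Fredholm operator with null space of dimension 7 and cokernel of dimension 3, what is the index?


The Fredholm index is defined as ind(T) = dim(ker T) - dim(coker T)
= 7 - 3
= 4

4


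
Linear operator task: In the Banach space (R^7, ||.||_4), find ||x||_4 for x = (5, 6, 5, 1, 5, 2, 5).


The l^4 norm = (sum |x_i|^4)^(1/4)
Sum of 4th powers = 625 + 1296 + 625 + 1 + 625 + 16 + 625 = 3813
||x||_4 = (3813)^(1/4) = 7.8581

7.8581


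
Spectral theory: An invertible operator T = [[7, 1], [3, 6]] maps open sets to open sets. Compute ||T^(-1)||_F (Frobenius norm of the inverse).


det(T) = 7*6 - 1*3 = 39
T^(-1) = (1/39) * [[6, -1], [-3, 7]] = [[0.1538, -0.0256], [-0.0769, 0.1795]]
||T^(-1)||_F^2 = 0.1538^2 + (-0.0256)^2 + (-0.0769)^2 + 0.1795^2 = 0.0625
||T^(-1)||_F = sqrt(0.0625) = 0.2499

0.2499


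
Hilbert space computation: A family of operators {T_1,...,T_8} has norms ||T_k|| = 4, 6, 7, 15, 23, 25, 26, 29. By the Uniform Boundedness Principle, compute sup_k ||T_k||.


By the Uniform Boundedness Principle, the supremum of norms is finite.
sup_k ||T_k|| = max(4, 6, 7, 15, 23, 25, 26, 29) = 29

29


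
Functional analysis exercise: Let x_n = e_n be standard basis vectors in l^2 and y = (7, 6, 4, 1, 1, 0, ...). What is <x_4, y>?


x_4 = e_4 is the standard basis vector with 1 in position 4.
<x_4, y> = y_4 = 1
As n -> infinity, <x_n, y> -> 0, confirming weak convergence of (x_n) to 0.

1


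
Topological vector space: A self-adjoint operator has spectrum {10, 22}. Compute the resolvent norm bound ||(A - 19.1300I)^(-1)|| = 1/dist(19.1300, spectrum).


dist(19.1300, {10, 22}) = min(|19.1300 - 10|, |19.1300 - 22|)
= min(9.1300, 2.8700) = 2.8700
Resolvent bound = 1/2.8700 = 0.3484

0.3484


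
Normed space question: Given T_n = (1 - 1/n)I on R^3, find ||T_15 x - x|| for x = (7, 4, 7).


T_15 x - x = (1 - 1/15)x - x = -x/15
||x|| = sqrt(114) = 10.6771
||T_15 x - x|| = ||x||/15 = 10.6771/15 = 0.7118

0.7118


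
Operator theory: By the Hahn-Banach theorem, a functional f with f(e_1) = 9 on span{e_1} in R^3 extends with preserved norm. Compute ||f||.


The norm of f is given by ||f|| = sup_{||x||=1} |f(x)|.
On span{e_1}, ||e_1|| = 1, so ||f|| = |f(e_1)| / ||e_1||
= |9| / 1 = 9.0000

9.0000


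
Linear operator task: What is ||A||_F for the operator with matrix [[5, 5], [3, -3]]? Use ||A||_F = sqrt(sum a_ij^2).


||A||_F^2 = sum a_ij^2
= 5^2 + 5^2 + 3^2 + (-3)^2
= 25 + 25 + 9 + 9 = 68
||A||_F = sqrt(68) = 8.2462

8.2462


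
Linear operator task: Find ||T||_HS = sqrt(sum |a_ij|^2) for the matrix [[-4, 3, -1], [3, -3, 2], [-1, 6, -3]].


The Hilbert-Schmidt norm is sqrt(sum of squares of all entries).
Sum of squares = (-4)^2 + 3^2 + (-1)^2 + 3^2 + (-3)^2 + 2^2 + (-1)^2 + 6^2 + (-3)^2
= 16 + 9 + 1 + 9 + 9 + 4 + 1 + 36 + 9 = 94
||T||_HS = sqrt(94) = 9.6954

9.6954


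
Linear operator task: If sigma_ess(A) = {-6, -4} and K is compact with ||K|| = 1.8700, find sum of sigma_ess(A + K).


By Weyl's theorem, the essential spectrum is invariant under compact perturbations.
sigma_ess(A + K) = sigma_ess(A) = {-6, -4}
Sum = -6 + -4 = -10

-10


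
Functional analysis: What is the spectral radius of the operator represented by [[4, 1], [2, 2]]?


For a 2x2 matrix, eigenvalues satisfy lambda^2 - (trace)*lambda + det = 0
trace = 4 + 2 = 6
det = 4*2 - 1*2 = 6
discriminant = 6^2 - 4*(6) = 12
spectral radius = max |eigenvalue| = 4.7321

4.7321


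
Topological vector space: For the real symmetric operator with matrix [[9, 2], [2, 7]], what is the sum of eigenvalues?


For a self-adjoint (symmetric) matrix, the eigenvalues are real.
The sum of eigenvalues equals the trace of the matrix.
trace = 9 + 7 = 16

16


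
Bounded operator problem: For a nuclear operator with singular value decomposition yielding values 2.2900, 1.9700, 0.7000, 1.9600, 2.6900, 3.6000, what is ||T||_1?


The nuclear norm is the sum of all singular values.
||T||_1 = 2.2900 + 1.9700 + 0.7000 + 1.9600 + 2.6900 + 3.6000
= 13.2100

13.2100


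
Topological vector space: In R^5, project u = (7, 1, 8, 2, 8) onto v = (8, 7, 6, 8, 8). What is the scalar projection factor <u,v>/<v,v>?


Computing <u,v> = 7*8 + 1*7 + 8*6 + 2*8 + 8*8 = 191
Computing <v,v> = 8^2 + 7^2 + 6^2 + 8^2 + 8^2 = 277
Projection coefficient = 191/277 = 0.6895

0.6895


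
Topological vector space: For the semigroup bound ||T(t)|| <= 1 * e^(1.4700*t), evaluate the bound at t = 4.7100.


||T(4.7100)|| <= 1 * exp(1.4700 * 4.7100)
= 1 * exp(6.9237)
= 1 * 1016.0725
= 1016.0725

1016.0725


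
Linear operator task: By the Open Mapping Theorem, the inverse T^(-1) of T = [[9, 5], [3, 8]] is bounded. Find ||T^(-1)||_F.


det(T) = 9*8 - 5*3 = 57
T^(-1) = (1/57) * [[8, -5], [-3, 9]] = [[0.1404, -0.0877], [-0.0526, 0.1579]]
||T^(-1)||_F^2 = 0.1404^2 + (-0.0877)^2 + (-0.0526)^2 + 0.1579^2 = 0.0551
||T^(-1)||_F = sqrt(0.0551) = 0.2347

0.2347


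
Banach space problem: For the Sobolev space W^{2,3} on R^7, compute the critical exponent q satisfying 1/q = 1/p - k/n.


Using the Sobolev embedding formula: 1/q = 1/p - k/n
1/q = 1/3 - 2/7 = 1/21
q = 1/(1/21) = 21

21.0000


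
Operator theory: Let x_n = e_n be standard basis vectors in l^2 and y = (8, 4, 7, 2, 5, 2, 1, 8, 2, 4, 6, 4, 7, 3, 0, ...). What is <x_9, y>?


x_9 = e_9 is the standard basis vector with 1 in position 9.
<x_9, y> = y_9 = 2
As n -> infinity, <x_n, y> -> 0, confirming weak convergence of (x_n) to 0.

2


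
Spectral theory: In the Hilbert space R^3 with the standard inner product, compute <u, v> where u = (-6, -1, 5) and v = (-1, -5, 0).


Computing the standard inner product <u, v> = sum u_i * v_i
= -6*-1 + -1*-5 + 5*0
= 6 + 5 + 0
= 11

11


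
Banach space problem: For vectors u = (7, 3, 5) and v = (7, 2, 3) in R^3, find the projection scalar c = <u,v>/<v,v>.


Computing <u,v> = 7*7 + 3*2 + 5*3 = 70
Computing <v,v> = 7^2 + 2^2 + 3^2 = 62
Projection coefficient = 70/62 = 1.1290

1.1290


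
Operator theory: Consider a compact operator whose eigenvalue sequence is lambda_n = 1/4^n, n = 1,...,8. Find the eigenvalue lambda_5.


The eigenvalue formula gives lambda_5 = 1/4^5
= 1/1024
= 9.7656e-04

9.7656e-04


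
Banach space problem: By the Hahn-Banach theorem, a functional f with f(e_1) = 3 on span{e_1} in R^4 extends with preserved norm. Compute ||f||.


The norm of f is given by ||f|| = sup_{||x||=1} |f(x)|.
On span{e_1}, ||e_1|| = 1, so ||f|| = |f(e_1)| / ||e_1||
= |3| / 1 = 3.0000

3.0000


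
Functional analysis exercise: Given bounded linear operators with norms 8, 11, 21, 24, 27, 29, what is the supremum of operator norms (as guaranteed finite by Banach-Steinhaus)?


By the Uniform Boundedness Principle, the supremum of norms is finite.
sup_k ||T_k|| = max(8, 11, 21, 24, 27, 29) = 29

29


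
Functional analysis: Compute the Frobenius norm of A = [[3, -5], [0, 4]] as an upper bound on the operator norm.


||A||_F^2 = sum a_ij^2
= 3^2 + (-5)^2 + 0^2 + 4^2
= 9 + 25 + 0 + 16 = 50
||A||_F = sqrt(50) = 7.0711

7.0711


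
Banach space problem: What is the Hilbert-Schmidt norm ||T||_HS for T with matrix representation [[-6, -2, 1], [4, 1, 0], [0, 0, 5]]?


The Hilbert-Schmidt norm is sqrt(sum of squares of all entries).
Sum of squares = (-6)^2 + (-2)^2 + 1^2 + 4^2 + 1^2 + 0^2 + 0^2 + 0^2 + 5^2
= 36 + 4 + 1 + 16 + 1 + 0 + 0 + 0 + 25 = 83
||T||_HS = sqrt(83) = 9.1104

9.1104


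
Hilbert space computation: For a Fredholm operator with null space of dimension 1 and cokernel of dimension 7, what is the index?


The Fredholm index is defined as ind(T) = dim(ker T) - dim(coker T)
= 1 - 7
= -6

-6


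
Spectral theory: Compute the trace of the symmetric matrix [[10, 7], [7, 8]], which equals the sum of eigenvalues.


For a self-adjoint (symmetric) matrix, the eigenvalues are real.
The sum of eigenvalues equals the trace of the matrix.
trace = 10 + 8 = 18

18


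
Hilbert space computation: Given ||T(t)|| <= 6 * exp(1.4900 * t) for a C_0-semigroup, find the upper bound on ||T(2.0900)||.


||T(2.0900)|| <= 6 * exp(1.4900 * 2.0900)
= 6 * exp(3.1141)
= 6 * 22.5132
= 135.0790

135.0790


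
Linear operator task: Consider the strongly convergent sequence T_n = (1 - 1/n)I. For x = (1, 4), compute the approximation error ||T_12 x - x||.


T_12 x - x = (1 - 1/12)x - x = -x/12
||x|| = sqrt(17) = 4.1231
||T_12 x - x|| = ||x||/12 = 4.1231/12 = 0.3436

0.3436


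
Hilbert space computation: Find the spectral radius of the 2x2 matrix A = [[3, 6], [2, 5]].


For a 2x2 matrix, eigenvalues satisfy lambda^2 - (trace)*lambda + det = 0
trace = 3 + 5 = 8
det = 3*5 - 6*2 = 3
discriminant = 8^2 - 4*(3) = 52
spectral radius = max |eigenvalue| = 7.6056

7.6056


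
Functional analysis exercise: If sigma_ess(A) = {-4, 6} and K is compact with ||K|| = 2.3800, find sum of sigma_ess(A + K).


By Weyl's theorem, the essential spectrum is invariant under compact perturbations.
sigma_ess(A + K) = sigma_ess(A) = {-4, 6}
Sum = -4 + 6 = 2

2


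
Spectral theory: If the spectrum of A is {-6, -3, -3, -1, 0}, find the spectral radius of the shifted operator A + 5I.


Spectrum of A + 5I = {-1, 2, 2, 4, 5}
Spectral radius = max |lambda| over the shifted spectrum
= max(1, 2, 2, 4, 5) = 5

5


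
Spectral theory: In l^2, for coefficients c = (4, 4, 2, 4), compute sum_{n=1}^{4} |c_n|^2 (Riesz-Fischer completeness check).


sum |c_n|^2 = 4^2 + 4^2 + 2^2 + 4^2
= 16 + 16 + 4 + 16
= 52

52


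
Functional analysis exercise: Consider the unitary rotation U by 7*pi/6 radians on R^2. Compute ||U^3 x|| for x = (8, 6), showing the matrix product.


U is a rotation by theta = 7*pi/6
U^3 = rotation by 3*theta = 21*pi/6 = 9*pi/6 (mod 2*pi)
cos(9*pi/6) = 0.0000, sin(9*pi/6) = -1.0000
U^3 x = (0.0000 * 8 - -1.0000 * 6, -1.0000 * 8 + 0.0000 * 6)
= (6.0000, -8.0000)
||U^3 x|| = sqrt(6.0000^2 + (-8.0000)^2) = sqrt(100.0000) = 10.0000

10.0000


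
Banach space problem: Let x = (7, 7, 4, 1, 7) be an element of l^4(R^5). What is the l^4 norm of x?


The l^4 norm = (sum |x_i|^4)^(1/4)
Sum of 4th powers = 2401 + 2401 + 256 + 1 + 2401 = 7460
||x||_4 = (7460)^(1/4) = 9.2936

9.2936


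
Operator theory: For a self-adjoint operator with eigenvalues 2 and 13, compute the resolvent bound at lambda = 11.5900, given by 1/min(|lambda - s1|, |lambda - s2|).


dist(11.5900, {2, 13}) = min(|11.5900 - 2|, |11.5900 - 13|)
= min(9.5900, 1.4100) = 1.4100
Resolvent bound = 1/1.4100 = 0.7092

0.7092


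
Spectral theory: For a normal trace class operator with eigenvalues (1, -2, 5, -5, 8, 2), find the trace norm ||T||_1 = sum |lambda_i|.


For a normal operator, singular values equal |eigenvalues|.
Trace norm = sum |lambda_i| = 1 + 2 + 5 + 5 + 8 + 2
= 23

23


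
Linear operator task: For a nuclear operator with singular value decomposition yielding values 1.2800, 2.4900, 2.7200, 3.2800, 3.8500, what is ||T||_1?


The nuclear norm is the sum of all singular values.
||T||_1 = 1.2800 + 2.4900 + 2.7200 + 3.2800 + 3.8500
= 13.6200

13.6200


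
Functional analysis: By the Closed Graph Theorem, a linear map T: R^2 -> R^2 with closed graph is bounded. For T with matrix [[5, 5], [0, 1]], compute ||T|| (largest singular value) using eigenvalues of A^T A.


A^T A = [[25, 25], [25, 26]]
trace(A^T A) = 51, det(A^T A) = 25
discriminant = 51^2 - 4*25 = 2501
Largest eigenvalue of A^T A = (trace + sqrt(disc))/2 = 50.5050
||T|| = sqrt(50.5050) = 7.1067

7.1067


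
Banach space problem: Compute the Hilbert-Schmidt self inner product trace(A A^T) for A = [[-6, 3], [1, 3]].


trace(A * A^T) = sum of squares of all entries
= (-6)^2 + 3^2 + 1^2 + 3^2
= 36 + 9 + 1 + 9
= 55

55


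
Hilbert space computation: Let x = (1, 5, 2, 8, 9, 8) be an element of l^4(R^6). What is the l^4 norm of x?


The l^4 norm = (sum |x_i|^4)^(1/4)
Sum of 4th powers = 1 + 625 + 16 + 4096 + 6561 + 4096 = 15395
||x||_4 = (15395)^(1/4) = 11.1390

11.1390


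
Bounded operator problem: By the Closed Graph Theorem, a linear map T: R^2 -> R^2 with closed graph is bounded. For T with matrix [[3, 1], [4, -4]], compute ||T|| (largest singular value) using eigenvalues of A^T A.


A^T A = [[25, -13], [-13, 17]]
trace(A^T A) = 42, det(A^T A) = 256
discriminant = 42^2 - 4*256 = 740
Largest eigenvalue of A^T A = (trace + sqrt(disc))/2 = 34.6015
||T|| = sqrt(34.6015) = 5.8823

5.8823


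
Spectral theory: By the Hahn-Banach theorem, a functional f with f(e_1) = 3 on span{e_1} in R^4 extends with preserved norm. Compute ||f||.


The norm of f is given by ||f|| = sup_{||x||=1} |f(x)|.
On span{e_1}, ||e_1|| = 1, so ||f|| = |f(e_1)| / ||e_1||
= |3| / 1 = 3.0000

3.0000


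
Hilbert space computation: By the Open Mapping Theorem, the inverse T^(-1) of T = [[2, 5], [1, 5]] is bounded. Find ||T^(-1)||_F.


det(T) = 2*5 - 5*1 = 5
T^(-1) = (1/5) * [[5, -5], [-1, 2]] = [[1.0000, -1.0000], [-0.2000, 0.4000]]
||T^(-1)||_F^2 = 1.0000^2 + (-1.0000)^2 + (-0.2000)^2 + 0.4000^2 = 2.2000
||T^(-1)||_F = sqrt(2.2000) = 1.4832

1.4832


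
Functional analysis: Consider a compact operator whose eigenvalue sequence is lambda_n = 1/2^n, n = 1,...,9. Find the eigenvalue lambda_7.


The eigenvalue formula gives lambda_7 = 1/2^7
= 1/128
= 0.0078

0.0078


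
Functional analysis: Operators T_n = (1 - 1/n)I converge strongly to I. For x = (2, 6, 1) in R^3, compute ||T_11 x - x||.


T_11 x - x = (1 - 1/11)x - x = -x/11
||x|| = sqrt(41) = 6.4031
||T_11 x - x|| = ||x||/11 = 6.4031/11 = 0.5821

0.5821


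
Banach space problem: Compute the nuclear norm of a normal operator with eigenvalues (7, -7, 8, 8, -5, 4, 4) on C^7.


For a normal operator, singular values equal |eigenvalues|.
Trace norm = sum |lambda_i| = 7 + 7 + 8 + 8 + 5 + 4 + 4
= 43

43


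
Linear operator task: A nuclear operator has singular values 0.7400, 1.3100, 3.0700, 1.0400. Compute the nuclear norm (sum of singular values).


The nuclear norm is the sum of all singular values.
||T||_1 = 0.7400 + 1.3100 + 3.0700 + 1.0400
= 6.1600

6.1600


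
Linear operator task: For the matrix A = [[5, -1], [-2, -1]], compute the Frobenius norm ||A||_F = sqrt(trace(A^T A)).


||A||_F^2 = sum a_ij^2
= 5^2 + (-1)^2 + (-2)^2 + (-1)^2
= 25 + 1 + 4 + 1 = 31
||A||_F = sqrt(31) = 5.5678

5.5678


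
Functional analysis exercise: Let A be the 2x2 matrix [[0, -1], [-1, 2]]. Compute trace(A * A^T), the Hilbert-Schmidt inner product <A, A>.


trace(A * A^T) = sum of squares of all entries
= 0^2 + (-1)^2 + (-1)^2 + 2^2
= 0 + 1 + 1 + 4
= 6

6


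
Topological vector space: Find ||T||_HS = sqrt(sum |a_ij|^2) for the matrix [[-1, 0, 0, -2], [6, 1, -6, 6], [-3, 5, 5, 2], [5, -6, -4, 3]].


The Hilbert-Schmidt norm is sqrt(sum of squares of all entries).
Sum of squares = (-1)^2 + 0^2 + 0^2 + (-2)^2 + 6^2 + 1^2 + (-6)^2 + 6^2 + (-3)^2 + 5^2 + 5^2 + 2^2 + 5^2 + (-6)^2 + (-4)^2 + 3^2
= 1 + 0 + 0 + 4 + 36 + 1 + 36 + 36 + 9 + 25 + 25 + 4 + 25 + 36 + 16 + 9 = 263
||T||_HS = sqrt(263) = 16.2173

16.2173


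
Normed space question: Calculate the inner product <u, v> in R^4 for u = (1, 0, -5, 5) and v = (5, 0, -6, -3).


Computing the standard inner product <u, v> = sum u_i * v_i
= 1*5 + 0*0 + -5*-6 + 5*-3
= 5 + 0 + 30 + -15
= 20

20


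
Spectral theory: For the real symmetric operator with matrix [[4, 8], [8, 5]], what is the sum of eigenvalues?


For a self-adjoint (symmetric) matrix, the eigenvalues are real.
The sum of eigenvalues equals the trace of the matrix.
trace = 4 + 5 = 9

9


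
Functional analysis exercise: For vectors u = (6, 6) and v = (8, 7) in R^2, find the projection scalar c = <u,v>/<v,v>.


Computing <u,v> = 6*8 + 6*7 = 90
Computing <v,v> = 8^2 + 7^2 = 113
Projection coefficient = 90/113 = 0.7965

0.7965


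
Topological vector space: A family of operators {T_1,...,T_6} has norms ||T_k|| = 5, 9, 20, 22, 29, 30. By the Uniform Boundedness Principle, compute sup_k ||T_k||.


By the Uniform Boundedness Principle, the supremum of norms is finite.
sup_k ||T_k|| = max(5, 9, 20, 22, 29, 30) = 30

30


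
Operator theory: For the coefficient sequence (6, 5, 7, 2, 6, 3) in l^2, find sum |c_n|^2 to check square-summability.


sum |c_n|^2 = 6^2 + 5^2 + 7^2 + 2^2 + 6^2 + 3^2
= 36 + 25 + 49 + 4 + 36 + 9
= 159

159


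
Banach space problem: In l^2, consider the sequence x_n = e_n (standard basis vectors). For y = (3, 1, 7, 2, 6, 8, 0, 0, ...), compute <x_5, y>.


x_5 = e_5 is the standard basis vector with 1 in position 5.
<x_5, y> = y_5 = 6
As n -> infinity, <x_n, y> -> 0, confirming weak convergence of (x_n) to 0.

6


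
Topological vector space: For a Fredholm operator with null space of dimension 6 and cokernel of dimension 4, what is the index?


The Fredholm index is defined as ind(T) = dim(ker T) - dim(coker T)
= 6 - 4
= 2

2


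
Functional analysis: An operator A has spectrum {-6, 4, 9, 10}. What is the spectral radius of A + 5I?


Spectrum of A + 5I = {-1, 9, 14, 15}
Spectral radius = max |lambda| over the shifted spectrum
= max(1, 9, 14, 15) = 15

15


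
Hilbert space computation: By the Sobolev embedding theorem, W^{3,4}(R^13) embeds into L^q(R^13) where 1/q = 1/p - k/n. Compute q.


Using the Sobolev embedding formula: 1/q = 1/p - k/n
1/q = 1/4 - 3/13 = 1/52
q = 1/(1/52) = 52

52.0000


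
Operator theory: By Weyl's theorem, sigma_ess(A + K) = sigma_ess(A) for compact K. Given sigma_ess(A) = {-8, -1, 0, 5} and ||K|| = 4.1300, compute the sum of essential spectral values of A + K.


By Weyl's theorem, the essential spectrum is invariant under compact perturbations.
sigma_ess(A + K) = sigma_ess(A) = {-8, -1, 0, 5}
Sum = -8 + -1 + 0 + 5 = -4

-4


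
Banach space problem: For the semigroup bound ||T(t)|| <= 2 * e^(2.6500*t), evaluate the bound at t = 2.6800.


||T(2.6800)|| <= 2 * exp(2.6500 * 2.6800)
= 2 * exp(7.1020)
= 2 * 1214.3934
= 2428.7869

2428.7869


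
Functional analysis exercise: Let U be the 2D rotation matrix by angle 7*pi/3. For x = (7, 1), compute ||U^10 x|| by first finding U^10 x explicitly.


U is a rotation by theta = 7*pi/3
U^10 = rotation by 10*theta = 70*pi/3 = 4*pi/3 (mod 2*pi)
cos(4*pi/3) = -0.5000, sin(4*pi/3) = -0.8660
U^10 x = (-0.5000 * 7 - -0.8660 * 1, -0.8660 * 7 + -0.5000 * 1)
= (-2.6340, -6.5622)
||U^10 x|| = sqrt((-2.6340)^2 + (-6.5622)^2) = sqrt(50.0000) = 7.0711

7.0711


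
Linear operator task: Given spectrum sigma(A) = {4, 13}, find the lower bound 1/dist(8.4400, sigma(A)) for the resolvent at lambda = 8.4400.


dist(8.4400, {4, 13}) = min(|8.4400 - 4|, |8.4400 - 13|)
= min(4.4400, 4.5600) = 4.4400
Resolvent bound = 1/4.4400 = 0.2252

0.2252


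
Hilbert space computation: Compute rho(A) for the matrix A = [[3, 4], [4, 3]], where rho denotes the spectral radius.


For a 2x2 matrix, eigenvalues satisfy lambda^2 - (trace)*lambda + det = 0
trace = 3 + 3 = 6
det = 3*3 - 4*4 = -7
discriminant = 6^2 - 4*(-7) = 64
spectral radius = max |eigenvalue| = 7.0000

7.0000


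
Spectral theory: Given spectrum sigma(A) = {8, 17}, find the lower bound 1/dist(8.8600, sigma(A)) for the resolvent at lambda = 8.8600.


dist(8.8600, {8, 17}) = min(|8.8600 - 8|, |8.8600 - 17|)
= min(0.8600, 8.1400) = 0.8600
Resolvent bound = 1/0.8600 = 1.1628

1.1628


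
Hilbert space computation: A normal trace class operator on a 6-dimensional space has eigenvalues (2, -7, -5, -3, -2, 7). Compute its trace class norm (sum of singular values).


For a normal operator, singular values equal |eigenvalues|.
Trace norm = sum |lambda_i| = 2 + 7 + 5 + 3 + 2 + 7
= 26

26


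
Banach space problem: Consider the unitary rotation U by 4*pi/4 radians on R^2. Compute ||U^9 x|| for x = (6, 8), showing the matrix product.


U is a rotation by theta = 4*pi/4
U^9 = rotation by 9*theta = 36*pi/4 = 4*pi/4 (mod 2*pi)
cos(4*pi/4) = -1.0000, sin(4*pi/4) = 0.0000
U^9 x = (-1.0000 * 6 - 0.0000 * 8, 0.0000 * 6 + -1.0000 * 8)
= (-6.0000, -8.0000)
||U^9 x|| = sqrt((-6.0000)^2 + (-8.0000)^2) = sqrt(100.0000) = 10.0000

10.0000


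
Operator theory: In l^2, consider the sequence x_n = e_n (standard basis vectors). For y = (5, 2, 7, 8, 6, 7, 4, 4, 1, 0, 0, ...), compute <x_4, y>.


x_4 = e_4 is the standard basis vector with 1 in position 4.
<x_4, y> = y_4 = 8
As n -> infinity, <x_n, y> -> 0, confirming weak convergence of (x_n) to 0.

8


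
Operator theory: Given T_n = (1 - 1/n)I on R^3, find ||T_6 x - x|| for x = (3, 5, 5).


T_6 x - x = (1 - 1/6)x - x = -x/6
||x|| = sqrt(59) = 7.6811
||T_6 x - x|| = ||x||/6 = 7.6811/6 = 1.2802

1.2802


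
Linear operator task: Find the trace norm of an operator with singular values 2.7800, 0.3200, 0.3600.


The nuclear norm is the sum of all singular values.
||T||_1 = 2.7800 + 0.3200 + 0.3600
= 3.4600

3.4600


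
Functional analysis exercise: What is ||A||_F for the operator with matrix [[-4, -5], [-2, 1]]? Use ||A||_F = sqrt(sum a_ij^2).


||A||_F^2 = sum a_ij^2
= (-4)^2 + (-5)^2 + (-2)^2 + 1^2
= 16 + 25 + 4 + 1 = 46
||A||_F = sqrt(46) = 6.7823

6.7823


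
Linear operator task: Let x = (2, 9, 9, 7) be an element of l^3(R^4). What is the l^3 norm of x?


The l^3 norm = (sum |x_i|^3)^(1/3)
Sum of 3th powers = 8 + 729 + 729 + 343 = 1809
||x||_3 = (1809)^(1/3) = 12.1846

12.1846


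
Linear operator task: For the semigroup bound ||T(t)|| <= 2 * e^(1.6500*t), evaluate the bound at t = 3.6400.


||T(3.6400)|| <= 2 * exp(1.6500 * 3.6400)
= 2 * exp(6.0060)
= 2 * 405.8566
= 811.7133

811.7133


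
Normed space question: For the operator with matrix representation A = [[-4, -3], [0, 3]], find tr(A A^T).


trace(A * A^T) = sum of squares of all entries
= (-4)^2 + (-3)^2 + 0^2 + 3^2
= 16 + 9 + 0 + 9
= 34

34


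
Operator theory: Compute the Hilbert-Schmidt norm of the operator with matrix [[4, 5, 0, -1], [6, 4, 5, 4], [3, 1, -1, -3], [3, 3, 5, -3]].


The Hilbert-Schmidt norm is sqrt(sum of squares of all entries).
Sum of squares = 4^2 + 5^2 + 0^2 + (-1)^2 + 6^2 + 4^2 + 5^2 + 4^2 + 3^2 + 1^2 + (-1)^2 + (-3)^2 + 3^2 + 3^2 + 5^2 + (-3)^2
= 16 + 25 + 0 + 1 + 36 + 16 + 25 + 16 + 9 + 1 + 1 + 9 + 9 + 9 + 25 + 9 = 207
||T||_HS = sqrt(207) = 14.3875

14.3875


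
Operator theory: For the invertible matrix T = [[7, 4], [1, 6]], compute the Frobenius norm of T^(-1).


det(T) = 7*6 - 4*1 = 38
T^(-1) = (1/38) * [[6, -4], [-1, 7]] = [[0.1579, -0.1053], [-0.0263, 0.1842]]
||T^(-1)||_F^2 = 0.1579^2 + (-0.1053)^2 + (-0.0263)^2 + 0.1842^2 = 0.0706
||T^(-1)||_F = sqrt(0.0706) = 0.2658

0.2658


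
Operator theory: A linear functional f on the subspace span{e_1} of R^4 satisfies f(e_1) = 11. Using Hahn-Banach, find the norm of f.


The norm of f is given by ||f|| = sup_{||x||=1} |f(x)|.
On span{e_1}, ||e_1|| = 1, so ||f|| = |f(e_1)| / ||e_1||
= |11| / 1 = 11.0000

11.0000


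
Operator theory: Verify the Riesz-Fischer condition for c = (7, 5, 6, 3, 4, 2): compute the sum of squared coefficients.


sum |c_n|^2 = 7^2 + 5^2 + 6^2 + 3^2 + 4^2 + 2^2
= 49 + 25 + 36 + 9 + 16 + 4
= 139

139


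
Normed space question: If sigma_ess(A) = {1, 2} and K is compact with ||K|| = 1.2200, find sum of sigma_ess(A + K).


By Weyl's theorem, the essential spectrum is invariant under compact perturbations.
sigma_ess(A + K) = sigma_ess(A) = {1, 2}
Sum = 1 + 2 = 3

3


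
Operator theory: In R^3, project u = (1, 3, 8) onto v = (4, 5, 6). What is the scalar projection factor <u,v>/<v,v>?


Computing <u,v> = 1*4 + 3*5 + 8*6 = 67
Computing <v,v> = 4^2 + 5^2 + 6^2 = 77
Projection coefficient = 67/77 = 0.8701

0.8701


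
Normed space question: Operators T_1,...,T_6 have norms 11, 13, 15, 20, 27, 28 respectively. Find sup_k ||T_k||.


By the Uniform Boundedness Principle, the supremum of norms is finite.
sup_k ||T_k|| = max(11, 13, 15, 20, 27, 28) = 28

28


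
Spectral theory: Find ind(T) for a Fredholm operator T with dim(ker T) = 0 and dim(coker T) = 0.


The Fredholm index is defined as ind(T) = dim(ker T) - dim(coker T)
= 0 - 0
= 0

0


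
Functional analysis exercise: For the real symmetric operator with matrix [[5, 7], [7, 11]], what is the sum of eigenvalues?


For a self-adjoint (symmetric) matrix, the eigenvalues are real.
The sum of eigenvalues equals the trace of the matrix.
trace = 5 + 11 = 16

16


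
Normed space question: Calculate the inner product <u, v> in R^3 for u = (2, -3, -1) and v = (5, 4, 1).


Computing the standard inner product <u, v> = sum u_i * v_i
= 2*5 + -3*4 + -1*1
= 10 + -12 + -1
= -3

-3


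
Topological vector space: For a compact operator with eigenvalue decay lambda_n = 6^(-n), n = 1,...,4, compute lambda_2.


The eigenvalue formula gives lambda_2 = 1/6^2
= 1/36
= 0.0278

0.0278


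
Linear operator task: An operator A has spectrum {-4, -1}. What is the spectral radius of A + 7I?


Spectrum of A + 7I = {3, 6}
Spectral radius = max |lambda| over the shifted spectrum
= max(3, 6) = 6

6


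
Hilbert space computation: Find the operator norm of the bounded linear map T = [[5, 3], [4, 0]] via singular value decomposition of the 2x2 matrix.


A^T A = [[41, 15], [15, 9]]
trace(A^T A) = 50, det(A^T A) = 144
discriminant = 50^2 - 4*144 = 1924
Largest eigenvalue of A^T A = (trace + sqrt(disc))/2 = 46.9317
||T|| = sqrt(46.9317) = 6.8507

6.8507


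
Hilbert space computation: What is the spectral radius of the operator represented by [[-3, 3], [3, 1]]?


For a 2x2 matrix, eigenvalues satisfy lambda^2 - (trace)*lambda + det = 0
trace = -3 + 1 = -2
det = -3*1 - 3*3 = -12
discriminant = (-2)^2 - 4*(-12) = 52
spectral radius = max |eigenvalue| = 4.6056

4.6056


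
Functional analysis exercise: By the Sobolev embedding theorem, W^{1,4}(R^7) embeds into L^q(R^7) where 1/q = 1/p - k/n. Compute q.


Using the Sobolev embedding formula: 1/q = 1/p - k/n
1/q = 1/4 - 1/7 = 3/28
q = 1/(3/28) = 28/3 = 9.3333

9.3333


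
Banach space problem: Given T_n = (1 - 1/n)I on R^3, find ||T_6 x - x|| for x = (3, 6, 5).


T_6 x - x = (1 - 1/6)x - x = -x/6
||x|| = sqrt(70) = 8.3666
||T_6 x - x|| = ||x||/6 = 8.3666/6 = 1.3944

1.3944


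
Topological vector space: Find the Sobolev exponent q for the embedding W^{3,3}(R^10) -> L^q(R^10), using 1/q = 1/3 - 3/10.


Using the Sobolev embedding formula: 1/q = 1/p - k/n
1/q = 1/3 - 3/10 = 1/30
q = 1/(1/30) = 30

30.0000


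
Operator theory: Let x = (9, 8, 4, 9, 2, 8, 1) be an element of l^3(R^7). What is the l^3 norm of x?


The l^3 norm = (sum |x_i|^3)^(1/3)
Sum of 3th powers = 729 + 512 + 64 + 729 + 8 + 512 + 1 = 2555
||x||_3 = (2555)^(1/3) = 13.6709

13.6709


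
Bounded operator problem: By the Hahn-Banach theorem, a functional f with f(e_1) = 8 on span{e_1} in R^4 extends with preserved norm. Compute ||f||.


The norm of f is given by ||f|| = sup_{||x||=1} |f(x)|.
On span{e_1}, ||e_1|| = 1, so ||f|| = |f(e_1)| / ||e_1||
= |8| / 1 = 8.0000

8.0000


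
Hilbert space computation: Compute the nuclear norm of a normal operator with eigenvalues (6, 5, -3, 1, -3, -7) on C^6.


For a normal operator, singular values equal |eigenvalues|.
Trace norm = sum |lambda_i| = 6 + 5 + 3 + 1 + 3 + 7
= 25

25


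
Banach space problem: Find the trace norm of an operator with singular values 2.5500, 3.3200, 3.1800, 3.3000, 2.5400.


The nuclear norm is the sum of all singular values.
||T||_1 = 2.5500 + 3.3200 + 3.1800 + 3.3000 + 2.5400
= 14.8900

14.8900


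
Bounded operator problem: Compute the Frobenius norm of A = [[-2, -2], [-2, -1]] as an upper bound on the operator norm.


||A||_F^2 = sum a_ij^2
= (-2)^2 + (-2)^2 + (-2)^2 + (-1)^2
= 4 + 4 + 4 + 1 = 13
||A||_F = sqrt(13) = 3.6056

3.6056


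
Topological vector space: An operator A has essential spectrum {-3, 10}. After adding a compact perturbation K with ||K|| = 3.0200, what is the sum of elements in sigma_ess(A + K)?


By Weyl's theorem, the essential spectrum is invariant under compact perturbations.
sigma_ess(A + K) = sigma_ess(A) = {-3, 10}
Sum = -3 + 10 = 7

7


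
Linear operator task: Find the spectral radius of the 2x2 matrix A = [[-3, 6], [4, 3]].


For a 2x2 matrix, eigenvalues satisfy lambda^2 - (trace)*lambda + det = 0
trace = -3 + 3 = 0
det = -3*3 - 6*4 = -33
discriminant = 0^2 - 4*(-33) = 132
spectral radius = max |eigenvalue| = 5.7446

5.7446


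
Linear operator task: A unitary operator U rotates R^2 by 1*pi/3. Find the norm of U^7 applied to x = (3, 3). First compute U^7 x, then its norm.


U is a rotation by theta = 1*pi/3
U^7 = rotation by 7*theta = 7*pi/3 = 1*pi/3 (mod 2*pi)
cos(1*pi/3) = 0.5000, sin(1*pi/3) = 0.8660
U^7 x = (0.5000 * 3 - 0.8660 * 3, 0.8660 * 3 + 0.5000 * 3)
= (-1.0981, 4.0981)
||U^7 x|| = sqrt((-1.0981)^2 + 4.0981^2) = sqrt(18.0000) = 4.2426

4.2426


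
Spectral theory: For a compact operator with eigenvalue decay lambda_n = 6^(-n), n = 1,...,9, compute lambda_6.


The eigenvalue formula gives lambda_6 = 1/6^6
= 1/46656
= 2.1433e-05

2.1433e-05


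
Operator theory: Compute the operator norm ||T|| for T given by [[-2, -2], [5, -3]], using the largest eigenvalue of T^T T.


A^T A = [[29, -11], [-11, 13]]
trace(A^T A) = 42, det(A^T A) = 256
discriminant = 42^2 - 4*256 = 740
Largest eigenvalue of A^T A = (trace + sqrt(disc))/2 = 34.6015
||T|| = sqrt(34.6015) = 5.8823

5.8823


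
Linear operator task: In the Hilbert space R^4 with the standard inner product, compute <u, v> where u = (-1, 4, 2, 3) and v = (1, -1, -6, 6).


Computing the standard inner product <u, v> = sum u_i * v_i
= -1*1 + 4*-1 + 2*-6 + 3*6
= -1 + -4 + -12 + 18
= 1

1


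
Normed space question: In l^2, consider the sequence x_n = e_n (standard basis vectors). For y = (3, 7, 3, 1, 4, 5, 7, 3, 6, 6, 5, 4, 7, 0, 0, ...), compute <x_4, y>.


x_4 = e_4 is the standard basis vector with 1 in position 4.
<x_4, y> = y_4 = 1
As n -> infinity, <x_n, y> -> 0, confirming weak convergence of (x_n) to 0.

1


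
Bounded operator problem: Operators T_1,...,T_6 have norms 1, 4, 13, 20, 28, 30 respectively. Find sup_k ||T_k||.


By the Uniform Boundedness Principle, the supremum of norms is finite.
sup_k ||T_k|| = max(1, 4, 13, 20, 28, 30) = 30

30


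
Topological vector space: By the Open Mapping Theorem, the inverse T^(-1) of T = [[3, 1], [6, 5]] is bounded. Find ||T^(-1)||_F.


det(T) = 3*5 - 1*6 = 9
T^(-1) = (1/9) * [[5, -1], [-6, 3]] = [[0.5556, -0.1111], [-0.6667, 0.3333]]
||T^(-1)||_F^2 = 0.5556^2 + (-0.1111)^2 + (-0.6667)^2 + 0.3333^2 = 0.8765
||T^(-1)||_F = sqrt(0.8765) = 0.9362

0.9362


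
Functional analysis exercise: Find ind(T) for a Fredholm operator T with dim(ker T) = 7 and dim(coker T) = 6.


The Fredholm index is defined as ind(T) = dim(ker T) - dim(coker T)
= 7 - 6
= 1

1


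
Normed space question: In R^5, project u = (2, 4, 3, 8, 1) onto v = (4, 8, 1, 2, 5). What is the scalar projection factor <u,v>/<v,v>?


Computing <u,v> = 2*4 + 4*8 + 3*1 + 8*2 + 1*5 = 64
Computing <v,v> = 4^2 + 8^2 + 1^2 + 2^2 + 5^2 = 110
Projection coefficient = 64/110 = 0.5818

0.5818


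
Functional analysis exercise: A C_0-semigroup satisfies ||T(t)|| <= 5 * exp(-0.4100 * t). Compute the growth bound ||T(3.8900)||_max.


||T(3.8900)|| <= 5 * exp(-0.4100 * 3.8900)
= 5 * exp(-1.5949)
= 5 * 0.2029
= 1.0146

1.0146


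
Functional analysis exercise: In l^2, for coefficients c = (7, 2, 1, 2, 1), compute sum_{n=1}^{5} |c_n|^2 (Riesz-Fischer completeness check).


sum |c_n|^2 = 7^2 + 2^2 + 1^2 + 2^2 + 1^2
= 49 + 4 + 1 + 4 + 1
= 59

59


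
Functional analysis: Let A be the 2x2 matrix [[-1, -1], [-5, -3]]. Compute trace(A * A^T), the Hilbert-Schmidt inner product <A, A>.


trace(A * A^T) = sum of squares of all entries
= (-1)^2 + (-1)^2 + (-5)^2 + (-3)^2
= 1 + 1 + 25 + 9
= 36

36


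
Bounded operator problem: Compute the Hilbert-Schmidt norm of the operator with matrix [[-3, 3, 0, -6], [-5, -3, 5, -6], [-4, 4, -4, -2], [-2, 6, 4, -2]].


The Hilbert-Schmidt norm is sqrt(sum of squares of all entries).
Sum of squares = (-3)^2 + 3^2 + 0^2 + (-6)^2 + (-5)^2 + (-3)^2 + 5^2 + (-6)^2 + (-4)^2 + 4^2 + (-4)^2 + (-2)^2 + (-2)^2 + 6^2 + 4^2 + (-2)^2
= 9 + 9 + 0 + 36 + 25 + 9 + 25 + 36 + 16 + 16 + 16 + 4 + 4 + 36 + 16 + 4 = 261
||T||_HS = sqrt(261) = 16.1555

16.1555


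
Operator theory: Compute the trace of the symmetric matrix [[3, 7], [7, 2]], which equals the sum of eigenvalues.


For a self-adjoint (symmetric) matrix, the eigenvalues are real.
The sum of eigenvalues equals the trace of the matrix.
trace = 3 + 2 = 5

5


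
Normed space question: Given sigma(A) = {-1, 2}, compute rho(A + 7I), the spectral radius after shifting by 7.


Spectrum of A + 7I = {6, 9}
Spectral radius = max |lambda| over the shifted spectrum
= max(6, 9) = 9

9


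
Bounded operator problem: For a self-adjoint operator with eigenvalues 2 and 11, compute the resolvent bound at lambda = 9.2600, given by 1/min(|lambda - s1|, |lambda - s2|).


dist(9.2600, {2, 11}) = min(|9.2600 - 2|, |9.2600 - 11|)
= min(7.2600, 1.7400) = 1.7400
Resolvent bound = 1/1.7400 = 0.5747

0.5747


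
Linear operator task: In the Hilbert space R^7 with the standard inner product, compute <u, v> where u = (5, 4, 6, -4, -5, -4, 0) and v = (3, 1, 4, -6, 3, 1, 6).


Computing the standard inner product <u, v> = sum u_i * v_i
= 5*3 + 4*1 + 6*4 + -4*-6 + -5*3 + -4*1 + 0*6
= 15 + 4 + 24 + 24 + -15 + -4 + 0
= 48

48


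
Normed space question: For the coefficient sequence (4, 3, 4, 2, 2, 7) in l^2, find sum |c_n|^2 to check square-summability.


sum |c_n|^2 = 4^2 + 3^2 + 4^2 + 2^2 + 2^2 + 7^2
= 16 + 9 + 16 + 4 + 4 + 49
= 98

98


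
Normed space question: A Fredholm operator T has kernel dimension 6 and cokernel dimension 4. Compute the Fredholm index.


The Fredholm index is defined as ind(T) = dim(ker T) - dim(coker T)
= 6 - 4
= 2

2


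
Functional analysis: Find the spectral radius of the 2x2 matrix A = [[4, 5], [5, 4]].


For a 2x2 matrix, eigenvalues satisfy lambda^2 - (trace)*lambda + det = 0
trace = 4 + 4 = 8
det = 4*4 - 5*5 = -9
discriminant = 8^2 - 4*(-9) = 100
spectral radius = max |eigenvalue| = 9.0000

9.0000


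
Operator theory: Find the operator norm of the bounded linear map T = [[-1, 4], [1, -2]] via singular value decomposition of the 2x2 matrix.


A^T A = [[2, -6], [-6, 20]]
trace(A^T A) = 22, det(A^T A) = 4
discriminant = 22^2 - 4*4 = 468
Largest eigenvalue of A^T A = (trace + sqrt(disc))/2 = 21.8167
||T|| = sqrt(21.8167) = 4.6708

4.6708


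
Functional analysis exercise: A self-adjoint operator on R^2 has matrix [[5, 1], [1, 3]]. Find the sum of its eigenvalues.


For a self-adjoint (symmetric) matrix, the eigenvalues are real.
The sum of eigenvalues equals the trace of the matrix.
trace = 5 + 3 = 8

8


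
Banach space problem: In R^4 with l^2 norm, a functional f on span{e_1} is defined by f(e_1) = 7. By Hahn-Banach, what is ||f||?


The norm of f is given by ||f|| = sup_{||x||=1} |f(x)|.
On span{e_1}, ||e_1|| = 1, so ||f|| = |f(e_1)| / ||e_1||
= |7| / 1 = 7.0000

7.0000


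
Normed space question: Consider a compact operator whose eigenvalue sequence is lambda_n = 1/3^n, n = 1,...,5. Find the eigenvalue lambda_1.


The eigenvalue formula gives lambda_1 = 1/3^1
= 1/3
= 0.3333

0.3333


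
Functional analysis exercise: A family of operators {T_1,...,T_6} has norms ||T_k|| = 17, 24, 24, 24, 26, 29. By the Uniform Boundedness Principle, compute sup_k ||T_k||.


By the Uniform Boundedness Principle, the supremum of norms is finite.
sup_k ||T_k|| = max(17, 24, 24, 24, 26, 29) = 29

29


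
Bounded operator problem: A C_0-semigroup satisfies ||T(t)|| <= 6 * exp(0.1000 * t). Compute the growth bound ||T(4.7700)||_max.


||T(4.7700)|| <= 6 * exp(0.1000 * 4.7700)
= 6 * exp(0.4770)
= 6 * 1.6112
= 9.6674

9.6674


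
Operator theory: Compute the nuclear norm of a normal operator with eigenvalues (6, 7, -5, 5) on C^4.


For a normal operator, singular values equal |eigenvalues|.
Trace norm = sum |lambda_i| = 6 + 7 + 5 + 5
= 23

23


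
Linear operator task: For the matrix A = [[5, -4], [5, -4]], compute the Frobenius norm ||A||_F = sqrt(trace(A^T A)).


||A||_F^2 = sum a_ij^2
= 5^2 + (-4)^2 + 5^2 + (-4)^2
= 25 + 16 + 25 + 16 = 82
||A||_F = sqrt(82) = 9.0554

9.0554


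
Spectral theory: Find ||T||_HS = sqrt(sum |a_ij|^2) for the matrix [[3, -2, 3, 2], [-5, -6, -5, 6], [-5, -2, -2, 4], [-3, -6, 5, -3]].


The Hilbert-Schmidt norm is sqrt(sum of squares of all entries).
Sum of squares = 3^2 + (-2)^2 + 3^2 + 2^2 + (-5)^2 + (-6)^2 + (-5)^2 + 6^2 + (-5)^2 + (-2)^2 + (-2)^2 + 4^2 + (-3)^2 + (-6)^2 + 5^2 + (-3)^2
= 9 + 4 + 9 + 4 + 25 + 36 + 25 + 36 + 25 + 4 + 4 + 16 + 9 + 36 + 25 + 9 = 276
||T||_HS = sqrt(276) = 16.6132

16.6132


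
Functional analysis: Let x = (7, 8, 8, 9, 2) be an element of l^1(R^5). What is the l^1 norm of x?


The l^1 norm equals the sum of absolute values of all components.
||x||_1 = 7 + 8 + 8 + 9 + 2
= 34

34.0000


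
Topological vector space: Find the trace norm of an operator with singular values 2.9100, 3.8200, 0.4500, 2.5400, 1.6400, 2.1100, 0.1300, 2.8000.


The nuclear norm is the sum of all singular values.
||T||_1 = 2.9100 + 3.8200 + 0.4500 + 2.5400 + 1.6400 + 2.1100 + 0.1300 + 2.8000
= 16.4000

16.4000
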